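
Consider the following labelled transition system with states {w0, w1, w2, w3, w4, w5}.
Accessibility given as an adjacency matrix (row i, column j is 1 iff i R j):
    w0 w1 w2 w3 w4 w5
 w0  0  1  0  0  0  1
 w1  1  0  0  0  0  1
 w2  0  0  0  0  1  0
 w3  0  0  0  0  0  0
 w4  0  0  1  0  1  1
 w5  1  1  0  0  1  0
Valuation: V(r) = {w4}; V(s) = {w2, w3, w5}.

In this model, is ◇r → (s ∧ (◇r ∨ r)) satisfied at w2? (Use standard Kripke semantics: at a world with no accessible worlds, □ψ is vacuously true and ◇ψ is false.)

Yes

Recall that ◇ψ holds at a world iff ψ holds at some accessible world.
At w2: ◇r is true, s ∧ (◇r ∨ r) is true, so ◇r → (s ∧ (◇r ∨ r)) is true.
  At w2: ◇r requires r at some successor in {w4}.
    r holds at w4, so ◇r is true at w2.
  At w2: s is true, ◇r ∨ r is true, so s ∧ (◇r ∨ r) is true.
    At w2: ◇r is true, r is false, so ◇r ∨ r is true.
      At w2: ◇r requires r at some successor in {w4}.
        r holds at w4, so ◇r is true at w2.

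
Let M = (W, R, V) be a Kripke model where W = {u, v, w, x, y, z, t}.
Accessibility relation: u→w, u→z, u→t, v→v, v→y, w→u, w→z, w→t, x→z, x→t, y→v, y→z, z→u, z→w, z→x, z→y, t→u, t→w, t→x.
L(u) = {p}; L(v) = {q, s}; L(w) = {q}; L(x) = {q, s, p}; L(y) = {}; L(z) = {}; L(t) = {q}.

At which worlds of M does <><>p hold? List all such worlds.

u, w, x, y, z, t

Recall that <>ψ holds at a world iff ψ holds at some accessible world.
Let φ = <><>p. Evaluate φ at each world:
  u (successors {w, z, t}): φ is true.
  v (successors {v, y}): φ is false.
  w (successors {u, z, t}): φ is true.
  x (successors {z, t}): φ is true.
  y (successors {v, z}): φ is true.
  z (successors {u, w, x, y}): φ is true.
  t (successors {u, w, x}): φ is true.
For instance, at z:
  At z: <><>p requires <>p at some successor in {u, w, x, y}.
    <>p holds at w, so <><>p is true at z.
      At w: <>p requires p at some successor in {u, z, t}.
        p holds at u, so <>p is true at w.
Satisfying worlds: {u, w, x, y, z, t}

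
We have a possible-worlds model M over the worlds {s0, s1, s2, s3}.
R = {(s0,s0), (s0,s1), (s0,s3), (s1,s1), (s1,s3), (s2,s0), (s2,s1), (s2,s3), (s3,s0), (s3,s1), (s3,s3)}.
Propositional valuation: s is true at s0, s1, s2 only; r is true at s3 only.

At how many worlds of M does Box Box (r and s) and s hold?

Recall that Box ψ holds at a world iff ψ holds at every accessible world, and Dia ψ holds iff ψ holds at some accessible world.
Let φ = Box Box (r and s) and s. Evaluate φ at each world:
  s0 (successors {s0, s1, s3}): φ is false.
  s1 (successors {s1, s3}): φ is false.
  s2 (successors {s0, s1, s3}): φ is false.
  s3 (successors {s0, s1, s3}): φ is false.
For instance, at s0:
  At s0: Box Box (r and s) is false, s is true, so Box Box (r and s) and s is false.
    At s0: Box Box (r and s) requires Box (r and s) at every successor {s0, s1, s3}.
      Box (r and s) fails at s0, so Box Box (r and s) is false at s0.
Satisfying worlds: none.

0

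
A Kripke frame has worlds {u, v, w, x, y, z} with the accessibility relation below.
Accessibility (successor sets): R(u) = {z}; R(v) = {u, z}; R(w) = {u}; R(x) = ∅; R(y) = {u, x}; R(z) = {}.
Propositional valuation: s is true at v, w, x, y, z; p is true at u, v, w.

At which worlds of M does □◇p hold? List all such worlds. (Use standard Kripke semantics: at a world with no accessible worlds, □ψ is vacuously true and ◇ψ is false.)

Let φ = □◇p. Evaluate φ at each world:
  u (successors {z}): φ is false.
  v (successors {u, z}): φ is false.
  w (successors {u}): φ is false.
  x (successors ∅): φ is true.
  y (successors {u, x}): φ is false.
  z (successors ∅): φ is true.
For instance, at w:
  At w: □◇p requires ◇p at every successor {u}.
    ◇p fails at u, so □◇p is false at w.
      At u: ◇p requires p at some successor in {z}.
        At z: p is false.
      So ◇p is false at u.
Satisfying worlds: {x, z}

x, z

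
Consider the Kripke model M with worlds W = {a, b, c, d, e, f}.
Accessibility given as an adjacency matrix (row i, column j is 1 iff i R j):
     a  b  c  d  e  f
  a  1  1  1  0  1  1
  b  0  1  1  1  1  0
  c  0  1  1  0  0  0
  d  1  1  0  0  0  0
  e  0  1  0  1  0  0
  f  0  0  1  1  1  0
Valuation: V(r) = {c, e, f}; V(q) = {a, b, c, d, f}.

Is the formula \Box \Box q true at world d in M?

No

Recall that \Box ψ holds at a world iff ψ holds at every accessible world, and \Diamond ψ holds iff ψ holds at some accessible world.
At d: \Box \Box q requires \Box q at every successor {a, b}.
  \Box q fails at a, so \Box \Box q is false at d.
    At a: \Box q requires q at every successor {a, b, c, e, f}.
      q fails at e, so \Box q is false at a.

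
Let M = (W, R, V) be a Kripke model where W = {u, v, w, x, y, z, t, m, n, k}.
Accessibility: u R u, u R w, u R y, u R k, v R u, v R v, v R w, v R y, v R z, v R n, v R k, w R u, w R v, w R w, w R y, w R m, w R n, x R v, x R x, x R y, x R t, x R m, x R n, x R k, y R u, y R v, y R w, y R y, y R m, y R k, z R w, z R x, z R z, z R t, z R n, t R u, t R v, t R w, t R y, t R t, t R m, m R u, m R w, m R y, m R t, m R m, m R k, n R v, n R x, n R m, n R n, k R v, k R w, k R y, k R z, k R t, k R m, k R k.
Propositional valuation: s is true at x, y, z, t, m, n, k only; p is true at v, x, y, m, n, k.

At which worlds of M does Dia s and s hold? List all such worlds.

Let φ = Dia s and s. Evaluate φ at each world:
  u (successors {u, w, y, k}): φ is false.
  v (successors {u, v, w, y, z, n, k}): φ is false.
  w (successors {u, v, w, y, m, n}): φ is false.
  x (successors {v, x, y, t, m, n, k}): φ is true.
  y (successors {u, v, w, y, m, k}): φ is true.
  z (successors {w, x, z, t, n}): φ is true.
  t (successors {u, v, w, y, t, m}): φ is true.
  m (successors {u, w, y, t, m, k}): φ is true.
  n (successors {v, x, m, n}): φ is true.
  k (successors {v, w, y, z, t, m, k}): φ is true.
For instance, at z:
  At z: Dia s is true, s is true, so Dia s and s is true.
    At z: Dia s requires s at some successor in {w, x, z, t, n}.
      s holds at x, so Dia s is true at z.
Satisfying worlds: {x, y, z, t, m, n, k}

x, y, z, t, m, n, k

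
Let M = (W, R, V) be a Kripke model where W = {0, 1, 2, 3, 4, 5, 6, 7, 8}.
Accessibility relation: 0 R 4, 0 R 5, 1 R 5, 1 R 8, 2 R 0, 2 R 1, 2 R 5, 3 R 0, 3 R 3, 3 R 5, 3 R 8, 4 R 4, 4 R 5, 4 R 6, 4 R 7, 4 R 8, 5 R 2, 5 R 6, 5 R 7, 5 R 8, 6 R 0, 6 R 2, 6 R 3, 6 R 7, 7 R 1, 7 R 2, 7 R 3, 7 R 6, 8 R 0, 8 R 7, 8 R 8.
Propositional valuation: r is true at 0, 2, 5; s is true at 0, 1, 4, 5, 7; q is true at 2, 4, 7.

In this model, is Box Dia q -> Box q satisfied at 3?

Recall that Box ψ holds at a world iff ψ holds at every accessible world, and Dia ψ holds iff ψ holds at some accessible world.
At 3: Box Dia q is false, Box q is false, so Box Dia q -> Box q is true.
  At 3: Box Dia q requires Dia q at every successor {0, 3, 5, 8}.
    Dia q fails at 3, so Box Dia q is false at 3.
      At 3: Dia q requires q at some successor in {0, 3, 5, 8}.
        At 0: q is false.
        At 3: q is false.
        At 5: q is false.
        At 8: q is false.
      So Dia q is false at 3.
  At 3: Box q requires q at every successor {0, 3, 5, 8}.
    q fails at 0, so Box q is false at 3.

Yes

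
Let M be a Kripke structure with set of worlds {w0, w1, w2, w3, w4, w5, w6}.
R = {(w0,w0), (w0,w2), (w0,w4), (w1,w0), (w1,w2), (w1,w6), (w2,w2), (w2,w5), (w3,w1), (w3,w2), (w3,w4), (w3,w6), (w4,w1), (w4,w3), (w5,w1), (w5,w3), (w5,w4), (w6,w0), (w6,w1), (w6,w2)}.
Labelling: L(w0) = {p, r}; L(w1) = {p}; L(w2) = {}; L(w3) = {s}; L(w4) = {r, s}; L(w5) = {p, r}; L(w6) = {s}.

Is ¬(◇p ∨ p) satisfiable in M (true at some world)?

No

Let φ = ¬(◇p ∨ p). Evaluate φ at each world:
  w0 (successors {w0, w2, w4}): φ is false.
  w1 (successors {w0, w2, w6}): φ is false.
  w2 (successors {w2, w5}): φ is false.
  w3 (successors {w1, w2, w4, w6}): φ is false.
  w4 (successors {w1, w3}): φ is false.
  w5 (successors {w1, w3, w4}): φ is false.
  w6 (successors {w0, w1, w2}): φ is false.
For instance, at w1:
  At w1: ◇p ∨ p is true, so ¬(◇p ∨ p) is false.
    At w1: ◇p is true, p is true, so ◇p ∨ p is true.
      At w1: ◇p requires p at some successor in {w0, w2, w6}.
        p holds at w0, so ◇p is true at w1.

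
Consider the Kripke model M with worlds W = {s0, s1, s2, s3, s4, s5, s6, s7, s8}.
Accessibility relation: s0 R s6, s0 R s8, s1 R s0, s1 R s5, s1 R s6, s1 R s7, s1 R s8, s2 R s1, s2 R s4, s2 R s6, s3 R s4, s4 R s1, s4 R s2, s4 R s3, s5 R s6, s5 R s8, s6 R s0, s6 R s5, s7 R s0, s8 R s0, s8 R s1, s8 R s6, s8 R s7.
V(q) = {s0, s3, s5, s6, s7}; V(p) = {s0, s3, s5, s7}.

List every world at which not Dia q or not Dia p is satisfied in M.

s0, s2, s3, s5

Let φ = not Dia q or not Dia p. Evaluate φ at each world:
  s0 (successors {s6, s8}): φ is true.
  s1 (successors {s0, s5, s6, s7, s8}): φ is false.
  s2 (successors {s1, s4, s6}): φ is true.
  s3 (successors {s4}): φ is true.
  s4 (successors {s1, s2, s3}): φ is false.
  s5 (successors {s6, s8}): φ is true.
  s6 (successors {s0, s5}): φ is false.
  s7 (successors {s0}): φ is false.
  s8 (successors {s0, s1, s6, s7}): φ is false.
For instance, at s1:
  At s1: not Dia q is false, not Dia p is false, so not Dia q or not Dia p is false.
    At s1: Dia q is true, so not Dia q is false.
      At s1: Dia q requires q at some successor in {s0, s5, s6, s7, s8}.
        q holds at s0, so Dia q is true at s1.
    At s1: Dia p is true, so not Dia p is false.
      At s1: Dia p requires p at some successor in {s0, s5, s6, s7, s8}.
        p holds at s0, so Dia p is true at s1.
Satisfying worlds: {s0, s2, s3, s5}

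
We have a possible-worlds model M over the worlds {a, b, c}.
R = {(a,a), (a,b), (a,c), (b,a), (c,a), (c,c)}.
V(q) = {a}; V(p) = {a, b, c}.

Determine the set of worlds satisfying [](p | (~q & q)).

Let φ = [](p | (~q & q)). Evaluate φ at each world:
  a (successors {a, b, c}): φ is true.
  b (successors {a}): φ is true.
  c (successors {a, c}): φ is true.
For instance, at c:
  At c: [](p | (~q & q)) requires p | (~q & q) at every successor {a, c}.
    At a: p | (~q & q) is true.
    At c: p | (~q & q) is true.
  So [](p | (~q & q)) is true at c.
Satisfying worlds: {a, b, c}

a, b, c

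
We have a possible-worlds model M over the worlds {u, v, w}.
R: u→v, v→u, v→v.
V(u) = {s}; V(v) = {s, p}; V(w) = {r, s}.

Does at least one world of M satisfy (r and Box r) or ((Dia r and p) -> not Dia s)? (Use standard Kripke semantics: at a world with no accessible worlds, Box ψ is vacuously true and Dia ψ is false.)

Let φ = (r and Box r) or ((Dia r and p) -> not Dia s). Evaluate φ at each world:
  u (successors {v}): φ is true.
  v (successors {u, v}): φ is true.
  w (successors ∅): φ is true.
Detail at u (witness):
  At u: r and Box r is false, (Dia r and p) -> not Dia s is true, so (r and Box r) or ((Dia r and p) -> not Dia s) is true.
    At u: r is false, Box r is false, so r and Box r is false.
      At u: Box r requires r at every successor {v}.
        r fails at v, so Box r is false at u.
    At u: Dia r and p is false, not Dia s is false, so (Dia r and p) -> not Dia s is true.
      At u: Dia r is false, p is false, so Dia r and p is false.
      At u: Dia s is true, so not Dia s is false.

Yes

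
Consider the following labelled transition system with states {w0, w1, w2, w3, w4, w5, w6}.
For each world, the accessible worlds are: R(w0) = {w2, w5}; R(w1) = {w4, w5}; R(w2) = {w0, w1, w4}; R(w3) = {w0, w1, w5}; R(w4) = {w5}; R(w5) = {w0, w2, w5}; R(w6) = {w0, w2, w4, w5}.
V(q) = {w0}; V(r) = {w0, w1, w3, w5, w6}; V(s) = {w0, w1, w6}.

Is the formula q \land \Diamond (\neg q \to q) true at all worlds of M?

No

Let φ = q \land \Diamond (\neg q \to q). Evaluate φ at each world:
  w0 (successors {w2, w5}): φ is false.
  w1 (successors {w4, w5}): φ is false.
  w2 (successors {w0, w1, w4}): φ is false.
  w3 (successors {w0, w1, w5}): φ is false.
  w4 (successors {w5}): φ is false.
  w5 (successors {w0, w2, w5}): φ is false.
  w6 (successors {w0, w2, w4, w5}): φ is false.
Detail at w0 (counterexample):
  At w0: q is true, \Diamond (\neg q \to q) is false, so q \land \Diamond (\neg q \to q) is false.
    At w0: \Diamond (\neg q \to q) requires \neg q \to q at some successor in {w2, w5}.
      At w2: \neg q \to q is false.
      At w5: \neg q \to q is false.
    So \Diamond (\neg q \to q) is false at w0.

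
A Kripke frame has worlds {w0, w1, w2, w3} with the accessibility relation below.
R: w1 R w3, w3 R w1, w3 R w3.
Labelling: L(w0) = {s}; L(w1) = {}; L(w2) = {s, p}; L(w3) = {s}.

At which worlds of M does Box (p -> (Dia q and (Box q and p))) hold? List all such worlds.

Let φ = Box (p -> (Dia q and (Box q and p))). Evaluate φ at each world:
  w0 (successors ∅): φ is true.
  w1 (successors {w3}): φ is true.
  w2 (successors ∅): φ is true.
  w3 (successors {w1, w3}): φ is true.
For instance, at w1:
  At w1: Box (p -> (Dia q and (Box q and p))) requires p -> (Dia q and (Box q and p)) at every successor {w3}.
      At w3: p is false, Dia q and (Box q and p) is false, so p -> (Dia q and (Box q and p)) is true.
  So Box (p -> (Dia q and (Box q and p))) is true at w1.
Satisfying worlds: {w0, w1, w2, w3}

w0, w1, w2, w3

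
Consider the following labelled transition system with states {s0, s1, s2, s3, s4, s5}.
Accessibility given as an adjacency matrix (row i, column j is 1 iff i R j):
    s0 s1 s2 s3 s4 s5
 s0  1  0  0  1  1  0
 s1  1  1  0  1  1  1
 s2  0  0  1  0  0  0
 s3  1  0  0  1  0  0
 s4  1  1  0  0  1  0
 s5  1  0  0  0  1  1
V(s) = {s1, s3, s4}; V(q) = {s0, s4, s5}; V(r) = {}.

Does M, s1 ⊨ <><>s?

At s1: <><>s requires <>s at some successor in {s0, s1, s3, s4, s5}.
  <>s holds at s0, so <><>s is true at s1.
    At s0: <>s requires s at some successor in {s0, s3, s4}.
      s holds at s3, so <>s is true at s0.

Yes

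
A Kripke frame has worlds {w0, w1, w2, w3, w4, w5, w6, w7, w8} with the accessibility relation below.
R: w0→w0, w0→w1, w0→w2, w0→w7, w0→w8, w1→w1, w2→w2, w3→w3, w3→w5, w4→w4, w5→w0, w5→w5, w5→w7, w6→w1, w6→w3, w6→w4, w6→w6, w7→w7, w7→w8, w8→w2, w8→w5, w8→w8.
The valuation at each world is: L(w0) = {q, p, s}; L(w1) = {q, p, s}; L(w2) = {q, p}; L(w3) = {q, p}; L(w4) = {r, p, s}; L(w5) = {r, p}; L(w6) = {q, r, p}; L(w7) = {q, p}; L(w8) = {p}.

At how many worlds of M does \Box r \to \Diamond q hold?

8

Let φ = \Box r \to \Diamond q. Evaluate φ at each world:
  w0 (successors {w0, w1, w2, w7, w8}): φ is true.
  w1 (successors {w1}): φ is true.
  w2 (successors {w2}): φ is true.
  w3 (successors {w3, w5}): φ is true.
  w4 (successors {w4}): φ is false.
  w5 (successors {w0, w5, w7}): φ is true.
  w6 (successors {w1, w3, w4, w6}): φ is true.
  w7 (successors {w7, w8}): φ is true.
  w8 (successors {w2, w5, w8}): φ is true.
For instance, at w7:
  At w7: \Box r is false, \Diamond q is true, so \Box r \to \Diamond q is true.
    At w7: \Box r requires r at every successor {w7, w8}.
      r fails at w7, so \Box r is false at w7.
    At w7: \Diamond q requires q at some successor in {w7, w8}.
      q holds at w7, so \Diamond q is true at w7.
Satisfying worlds: {w0, w1, w2, w3, w5, w6, w7, w8}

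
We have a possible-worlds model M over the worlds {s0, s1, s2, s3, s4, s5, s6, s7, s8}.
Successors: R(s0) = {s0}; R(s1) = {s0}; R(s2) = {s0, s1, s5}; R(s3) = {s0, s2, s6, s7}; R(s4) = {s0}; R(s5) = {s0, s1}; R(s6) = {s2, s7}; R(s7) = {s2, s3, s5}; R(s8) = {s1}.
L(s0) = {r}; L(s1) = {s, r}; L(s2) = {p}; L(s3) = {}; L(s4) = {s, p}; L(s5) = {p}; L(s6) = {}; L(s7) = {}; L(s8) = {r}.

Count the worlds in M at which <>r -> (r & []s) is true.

Recall that []ψ holds at a world iff ψ holds at every accessible world, and <>ψ holds iff ψ holds at some accessible world.
Let φ = <>r -> (r & []s). Evaluate φ at each world:
  s0 (successors {s0}): φ is false.
  s1 (successors {s0}): φ is false.
  s2 (successors {s0, s1, s5}): φ is false.
  s3 (successors {s0, s2, s6, s7}): φ is false.
  s4 (successors {s0}): φ is false.
  s5 (successors {s0, s1}): φ is false.
  s6 (successors {s2, s7}): φ is true.
  s7 (successors {s2, s3, s5}): φ is true.
  s8 (successors {s1}): φ is true.
For instance, at s2:
  At s2: <>r is true, r & []s is false, so <>r -> (r & []s) is false.
    At s2: <>r requires r at some successor in {s0, s1, s5}.
      r holds at s0, so <>r is true at s2.
    At s2: r is false, []s is false, so r & []s is false.
      At s2: []s requires s at every successor {s0, s1, s5}.
        s fails at s0, so []s is false at s2.
Satisfying worlds: {s6, s7, s8}

3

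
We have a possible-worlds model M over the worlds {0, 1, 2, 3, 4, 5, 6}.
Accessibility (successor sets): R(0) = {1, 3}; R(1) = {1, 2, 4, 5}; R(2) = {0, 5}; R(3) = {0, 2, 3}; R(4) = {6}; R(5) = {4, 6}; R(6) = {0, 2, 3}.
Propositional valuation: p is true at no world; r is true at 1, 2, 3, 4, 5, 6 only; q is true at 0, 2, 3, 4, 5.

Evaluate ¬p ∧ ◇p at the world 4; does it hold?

At 4: ¬p is true, ◇p is false, so ¬p ∧ ◇p is false.
  At 4: ◇p requires p at some successor in {6}.
    At 6: p is false.
  So ◇p is false at 4.

No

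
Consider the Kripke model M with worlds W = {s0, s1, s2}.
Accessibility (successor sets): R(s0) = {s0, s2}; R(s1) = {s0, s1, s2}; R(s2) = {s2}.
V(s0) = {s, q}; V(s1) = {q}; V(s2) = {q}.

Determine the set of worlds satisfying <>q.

s0, s1, s2

Recall that <>ψ holds at a world iff ψ holds at some accessible world.
Let φ = <>q. Evaluate φ at each world:
  s0 (successors {s0, s2}): φ is true.
  s1 (successors {s0, s1, s2}): φ is true.
  s2 (successors {s2}): φ is true.
For instance, at s2:
  At s2: <>q requires q at some successor in {s2}.
    q holds at s2, so <>q is true at s2.
Satisfying worlds: {s0, s1, s2}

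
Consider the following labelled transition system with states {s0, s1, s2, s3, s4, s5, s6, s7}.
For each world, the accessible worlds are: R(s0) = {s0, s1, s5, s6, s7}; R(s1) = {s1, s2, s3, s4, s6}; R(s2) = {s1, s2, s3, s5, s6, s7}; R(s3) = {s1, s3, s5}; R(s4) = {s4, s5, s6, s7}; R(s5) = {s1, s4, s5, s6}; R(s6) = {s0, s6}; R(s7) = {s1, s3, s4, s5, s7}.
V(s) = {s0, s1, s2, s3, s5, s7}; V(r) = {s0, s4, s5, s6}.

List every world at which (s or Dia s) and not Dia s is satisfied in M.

Let φ = (s or Dia s) and not Dia s. Evaluate φ at each world:
  s0 (successors {s0, s1, s5, s6, s7}): φ is false.
  s1 (successors {s1, s2, s3, s4, s6}): φ is false.
  s2 (successors {s1, s2, s3, s5, s6, s7}): φ is false.
  s3 (successors {s1, s3, s5}): φ is false.
  s4 (successors {s4, s5, s6, s7}): φ is false.
  s5 (successors {s1, s4, s5, s6}): φ is false.
  s6 (successors {s0, s6}): φ is false.
  s7 (successors {s1, s3, s4, s5, s7}): φ is false.
For instance, at s4:
  At s4: s or Dia s is true, not Dia s is false, so (s or Dia s) and not Dia s is false.
    At s4: s is false, Dia s is true, so s or Dia s is true.
      At s4: Dia s requires s at some successor in {s4, s5, s6, s7}.
        s holds at s5, so Dia s is true at s4.
    At s4: Dia s is true, so not Dia s is false.
      At s4: Dia s requires s at some successor in {s4, s5, s6, s7}.
        s holds at s5, so Dia s is true at s4.
Satisfying worlds: none.

none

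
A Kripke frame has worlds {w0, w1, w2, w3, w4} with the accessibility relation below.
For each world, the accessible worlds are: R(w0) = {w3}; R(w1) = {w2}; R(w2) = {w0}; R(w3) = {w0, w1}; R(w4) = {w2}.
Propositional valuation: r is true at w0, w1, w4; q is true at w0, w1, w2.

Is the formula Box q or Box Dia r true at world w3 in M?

At w3: Box q is true, Box Dia r is false, so Box q or Box Dia r is true.
  At w3: Box q requires q at every successor {w0, w1}.
    At w0: q is true.
    At w1: q is true.
  So Box q is true at w3.
  At w3: Box Dia r requires Dia r at every successor {w0, w1}.
    Dia r fails at w0, so Box Dia r is false at w3.
      At w0: Dia r requires r at some successor in {w3}.
        At w3: r is false.
      So Dia r is false at w0.

Yes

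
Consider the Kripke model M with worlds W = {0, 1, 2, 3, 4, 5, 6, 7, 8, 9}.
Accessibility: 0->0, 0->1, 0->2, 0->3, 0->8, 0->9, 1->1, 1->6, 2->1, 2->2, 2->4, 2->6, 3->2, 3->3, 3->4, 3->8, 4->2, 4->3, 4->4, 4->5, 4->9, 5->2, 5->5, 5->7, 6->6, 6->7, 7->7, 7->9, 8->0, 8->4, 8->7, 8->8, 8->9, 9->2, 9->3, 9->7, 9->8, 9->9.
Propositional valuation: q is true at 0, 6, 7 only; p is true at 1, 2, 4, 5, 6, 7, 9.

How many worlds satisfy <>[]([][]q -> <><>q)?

10

Recall that []ψ holds at a world iff ψ holds at every accessible world, and <>ψ holds iff ψ holds at some accessible world.
Let φ = <>[]([][]q -> <><>q). Evaluate φ at each world:
  0 (successors {0, 1, 2, 3, 8, 9}): φ is true.
  1 (successors {1, 6}): φ is true.
  2 (successors {1, 2, 4, 6}): φ is true.
  3 (successors {2, 3, 4, 8}): φ is true.
  4 (successors {2, 3, 4, 5, 9}): φ is true.
  5 (successors {2, 5, 7}): φ is true.
  6 (successors {6, 7}): φ is true.
  7 (successors {7, 9}): φ is true.
  8 (successors {0, 4, 7, 8, 9}): φ is true.
  9 (successors {2, 3, 7, 8, 9}): φ is true.
For instance, at 6:
  At 6: <>[]([][]q -> <><>q) requires []([][]q -> <><>q) at some successor in {6, 7}.
    []([][]q -> <><>q) holds at 6, so <>[]([][]q -> <><>q) is true at 6.
      At 6: []([][]q -> <><>q) requires [][]q -> <><>q at every successor {6, 7}.
        At 6: [][]q -> <><>q is true.
        At 7: [][]q -> <><>q is true.
      So []([][]q -> <><>q) is true at 6.
Satisfying worlds: {0, 1, 2, 3, 4, 5, 6, 7, 8, 9}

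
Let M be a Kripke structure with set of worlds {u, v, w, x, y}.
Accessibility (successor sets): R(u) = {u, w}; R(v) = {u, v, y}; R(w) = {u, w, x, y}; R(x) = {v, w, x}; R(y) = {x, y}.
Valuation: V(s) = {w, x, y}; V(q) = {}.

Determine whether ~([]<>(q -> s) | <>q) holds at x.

At x: []<>(q -> s) | <>q is true, so ~([]<>(q -> s) | <>q) is false.
  At x: []<>(q -> s) is true, <>q is false, so []<>(q -> s) | <>q is true.
    At x: []<>(q -> s) requires <>(q -> s) at every successor {v, w, x}.
      At v: <>(q -> s) is true.
      At w: <>(q -> s) is true.
      At x: <>(q -> s) is true.
    So []<>(q -> s) is true at x.
    At x: <>q requires q at some successor in {v, w, x}.
      At v: q is false.
      At w: q is false.
      At x: q is false.
    So <>q is false at x.

No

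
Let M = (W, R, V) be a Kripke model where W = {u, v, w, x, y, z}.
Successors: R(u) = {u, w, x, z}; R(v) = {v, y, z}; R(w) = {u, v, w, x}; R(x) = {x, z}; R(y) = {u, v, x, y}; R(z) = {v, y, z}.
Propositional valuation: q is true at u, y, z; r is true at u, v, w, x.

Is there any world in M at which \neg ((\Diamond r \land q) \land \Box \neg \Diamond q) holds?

Let φ = \neg ((\Diamond r \land q) \land \Box \neg \Diamond q). Evaluate φ at each world:
  u (successors {u, w, x, z}): φ is true.
  v (successors {v, y, z}): φ is true.
  w (successors {u, v, w, x}): φ is true.
  x (successors {x, z}): φ is true.
  y (successors {u, v, x, y}): φ is true.
  z (successors {v, y, z}): φ is true.
Detail at u (witness):
  At u: (\Diamond r \land q) \land \Box \neg \Diamond q is false, so \neg ((\Diamond r \land q) \land \Box \neg \Diamond q) is true.
    At u: \Diamond r \land q is true, \Box \neg \Diamond q is false, so (\Diamond r \land q) \land \Box \neg \Diamond q is false.
      At u: \Diamond r is true, q is true, so \Diamond r \land q is true.
      At u: \Box \neg \Diamond q requires \neg \Diamond q at every successor {u, w, x, z}.
        \neg \Diamond q fails at u, so \Box \neg \Diamond q is false at u.

Yes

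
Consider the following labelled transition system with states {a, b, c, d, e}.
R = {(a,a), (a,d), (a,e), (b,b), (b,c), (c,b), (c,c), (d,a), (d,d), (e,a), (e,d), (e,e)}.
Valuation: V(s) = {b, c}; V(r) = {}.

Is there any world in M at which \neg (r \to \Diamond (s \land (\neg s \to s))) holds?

Let φ = \neg (r \to \Diamond (s \land (\neg s \to s))). Evaluate φ at each world:
  a (successors {a, d, e}): φ is false.
  b (successors {b, c}): φ is false.
  c (successors {b, c}): φ is false.
  d (successors {a, d}): φ is false.
  e (successors {a, d, e}): φ is false.
For instance, at b:
  At b: r \to \Diamond (s \land (\neg s \to s)) is true, so \neg (r \to \Diamond (s \land (\neg s \to s))) is false.
    At b: r is false, \Diamond (s \land (\neg s \to s)) is true, so r \to \Diamond (s \land (\neg s \to s)) is true.
      At b: \Diamond (s \land (\neg s \to s)) requires s \land (\neg s \to s) at some successor in {b, c}.
        s \land (\neg s \to s) holds at b, so \Diamond (s \land (\neg s \to s)) is true at b.

No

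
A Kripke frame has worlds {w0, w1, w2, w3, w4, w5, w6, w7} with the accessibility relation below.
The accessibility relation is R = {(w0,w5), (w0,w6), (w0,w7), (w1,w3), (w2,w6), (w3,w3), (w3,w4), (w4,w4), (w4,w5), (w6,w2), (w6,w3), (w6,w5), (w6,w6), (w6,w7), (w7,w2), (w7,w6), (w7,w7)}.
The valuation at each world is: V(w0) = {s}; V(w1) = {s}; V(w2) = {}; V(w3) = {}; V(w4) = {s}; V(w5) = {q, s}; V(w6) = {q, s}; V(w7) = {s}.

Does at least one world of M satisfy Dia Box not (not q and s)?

Let φ = Dia Box not (not q and s). Evaluate φ at each world:
  w0 (successors {w5, w6, w7}): φ is true.
  w1 (successors {w3}): φ is false.
  w2 (successors {w6}): φ is false.
  w3 (successors {w3, w4}): φ is false.
  w4 (successors {w4, w5}): φ is true.
  w5 (successors ∅): φ is false.
  w6 (successors {w2, w3, w5, w6, w7}): φ is true.
  w7 (successors {w2, w6, w7}): φ is true.
Detail at w0 (witness):
  At w0: Dia Box not (not q and s) requires Box not (not q and s) at some successor in {w5, w6, w7}.
    Box not (not q and s) holds at w5, so Dia Box not (not q and s) is true at w0.
      At w5: no accessible worlds, so Box not (not q and s) holds vacuously.

Yes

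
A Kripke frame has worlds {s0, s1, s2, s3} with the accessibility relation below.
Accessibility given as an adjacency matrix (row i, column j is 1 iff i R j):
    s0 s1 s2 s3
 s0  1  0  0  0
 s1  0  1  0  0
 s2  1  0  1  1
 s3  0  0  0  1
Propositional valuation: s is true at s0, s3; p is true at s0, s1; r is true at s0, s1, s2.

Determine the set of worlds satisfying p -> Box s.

s0, s2, s3

Let φ = p -> Box s. Evaluate φ at each world:
  s0 (successors {s0}): φ is true.
  s1 (successors {s1}): φ is false.
  s2 (successors {s0, s2, s3}): φ is true.
  s3 (successors {s3}): φ is true.
For instance, at s3:
  At s3: p is false, Box s is true, so p -> Box s is true.
    At s3: Box s requires s at every successor {s3}.
      At s3: s is true.
    So Box s is true at s3.
Satisfying worlds: {s0, s2, s3}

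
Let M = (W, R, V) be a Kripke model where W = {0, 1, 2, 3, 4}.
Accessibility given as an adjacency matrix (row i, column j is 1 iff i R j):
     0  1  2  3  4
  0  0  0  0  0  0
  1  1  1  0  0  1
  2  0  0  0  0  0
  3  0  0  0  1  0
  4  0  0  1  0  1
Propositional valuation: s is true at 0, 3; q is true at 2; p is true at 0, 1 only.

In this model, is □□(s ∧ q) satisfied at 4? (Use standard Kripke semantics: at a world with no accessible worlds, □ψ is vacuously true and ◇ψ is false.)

No

Recall that □ψ holds at a world iff ψ holds at every accessible world, and ◇ψ holds iff ψ holds at some accessible world.
At 4: □□(s ∧ q) requires □(s ∧ q) at every successor {2, 4}.
  □(s ∧ q) fails at 4, so □□(s ∧ q) is false at 4.
    At 4: □(s ∧ q) requires s ∧ q at every successor {2, 4}.
      s ∧ q fails at 2, so □(s ∧ q) is false at 4.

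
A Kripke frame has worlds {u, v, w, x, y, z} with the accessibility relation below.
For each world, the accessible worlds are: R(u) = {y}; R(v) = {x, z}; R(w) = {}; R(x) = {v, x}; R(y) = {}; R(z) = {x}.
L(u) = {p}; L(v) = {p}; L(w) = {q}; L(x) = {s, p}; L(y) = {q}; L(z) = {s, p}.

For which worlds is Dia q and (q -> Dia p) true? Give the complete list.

Recall that Dia ψ holds at a world iff ψ holds at some accessible world.
Let φ = Dia q and (q -> Dia p). Evaluate φ at each world:
  u (successors {y}): φ is true.
  v (successors {x, z}): φ is false.
  w (successors ∅): φ is false.
  x (successors {v, x}): φ is false.
  y (successors ∅): φ is false.
  z (successors {x}): φ is false.
For instance, at u:
  At u: Dia q is true, q -> Dia p is true, so Dia q and (q -> Dia p) is true.
    At u: Dia q requires q at some successor in {y}.
      q holds at y, so Dia q is true at u.
    At u: q is false, Dia p is false, so q -> Dia p is true.
      At u: Dia p requires p at some successor in {y}.
        At y: p is false.
      So Dia p is false at u.
Satisfying worlds: {u}

u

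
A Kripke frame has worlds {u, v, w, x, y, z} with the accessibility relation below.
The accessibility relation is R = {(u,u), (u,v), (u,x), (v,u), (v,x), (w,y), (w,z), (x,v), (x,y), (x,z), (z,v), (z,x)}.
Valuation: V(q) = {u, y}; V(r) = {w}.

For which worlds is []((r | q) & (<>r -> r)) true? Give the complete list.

Recall that []ψ holds at a world iff ψ holds at every accessible world, and <>ψ holds iff ψ holds at some accessible world.
Let φ = []((r | q) & (<>r -> r)). Evaluate φ at each world:
  u (successors {u, v, x}): φ is false.
  v (successors {u, x}): φ is false.
  w (successors {y, z}): φ is false.
  x (successors {v, y, z}): φ is false.
  y (successors ∅): φ is true.
  z (successors {v, x}): φ is false.
For instance, at x:
  At x: []((r | q) & (<>r -> r)) requires (r | q) & (<>r -> r) at every successor {v, y, z}.
    (r | q) & (<>r -> r) fails at v, so []((r | q) & (<>r -> r)) is false at x.
      At v: r | q is false, <>r -> r is true, so (r | q) & (<>r -> r) is false.
Satisfying worlds: {y}

y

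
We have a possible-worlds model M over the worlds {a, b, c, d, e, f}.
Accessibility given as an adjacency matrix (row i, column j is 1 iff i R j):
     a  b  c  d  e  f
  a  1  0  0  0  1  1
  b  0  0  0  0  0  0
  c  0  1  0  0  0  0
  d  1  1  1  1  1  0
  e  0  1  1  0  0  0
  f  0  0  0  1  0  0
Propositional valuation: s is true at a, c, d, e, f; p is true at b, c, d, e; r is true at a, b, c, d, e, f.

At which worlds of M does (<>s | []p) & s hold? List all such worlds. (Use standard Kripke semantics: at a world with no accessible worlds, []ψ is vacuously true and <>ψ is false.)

Recall that []ψ holds at a world iff ψ holds at every accessible world, and <>ψ holds iff ψ holds at some accessible world.
Let φ = (<>s | []p) & s. Evaluate φ at each world:
  a (successors {a, e, f}): φ is true.
  b (successors ∅): φ is false.
  c (successors {b}): φ is true.
  d (successors {a, b, c, d, e}): φ is true.
  e (successors {b, c}): φ is true.
  f (successors {d}): φ is true.
For instance, at f:
  At f: <>s | []p is true, s is true, so (<>s | []p) & s is true.
    At f: <>s is true, []p is true, so <>s | []p is true.
      At f: <>s requires s at some successor in {d}.
        s holds at d, so <>s is true at f.
      At f: []p requires p at every successor {d}.
        At d: p is true.
      So []p is true at f.
Satisfying worlds: {a, c, d, e, f}

a, c, d, e, f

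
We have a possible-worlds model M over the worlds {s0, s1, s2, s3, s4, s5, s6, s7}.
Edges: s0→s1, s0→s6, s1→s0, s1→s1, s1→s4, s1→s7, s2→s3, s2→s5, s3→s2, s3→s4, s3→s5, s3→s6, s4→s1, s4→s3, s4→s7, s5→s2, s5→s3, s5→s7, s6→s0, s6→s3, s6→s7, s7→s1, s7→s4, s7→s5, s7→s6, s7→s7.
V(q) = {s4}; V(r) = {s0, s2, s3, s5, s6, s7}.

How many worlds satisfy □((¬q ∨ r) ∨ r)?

5

Recall that □ψ holds at a world iff ψ holds at every accessible world, and ◇ψ holds iff ψ holds at some accessible world.
Let φ = □((¬q ∨ r) ∨ r). Evaluate φ at each world:
  s0 (successors {s1, s6}): φ is true.
  s1 (successors {s0, s1, s4, s7}): φ is false.
  s2 (successors {s3, s5}): φ is true.
  s3 (successors {s2, s4, s5, s6}): φ is false.
  s4 (successors {s1, s3, s7}): φ is true.
  s5 (successors {s2, s3, s7}): φ is true.
  s6 (successors {s0, s3, s7}): φ is true.
  s7 (successors {s1, s4, s5, s6, s7}): φ is false.
For instance, at s3:
  At s3: □((¬q ∨ r) ∨ r) requires (¬q ∨ r) ∨ r at every successor {s2, s4, s5, s6}.
    (¬q ∨ r) ∨ r fails at s4, so □((¬q ∨ r) ∨ r) is false at s3.
Satisfying worlds: {s0, s2, s4, s5, s6}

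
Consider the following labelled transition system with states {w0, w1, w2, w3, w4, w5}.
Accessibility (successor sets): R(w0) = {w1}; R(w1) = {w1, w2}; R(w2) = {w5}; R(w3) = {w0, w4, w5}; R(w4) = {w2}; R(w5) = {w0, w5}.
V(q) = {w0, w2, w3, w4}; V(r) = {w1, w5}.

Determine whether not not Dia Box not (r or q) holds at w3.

No

At w3: not Dia Box not (r or q) is true, so not not Dia Box not (r or q) is false.
  At w3: Dia Box not (r or q) is false, so not Dia Box not (r or q) is true.
    At w3: Dia Box not (r or q) requires Box not (r or q) at some successor in {w0, w4, w5}.
      At w0: Box not (r or q) is false.
      At w4: Box not (r or q) is false.
      At w5: Box not (r or q) is false.
    So Dia Box not (r or q) is false at w3.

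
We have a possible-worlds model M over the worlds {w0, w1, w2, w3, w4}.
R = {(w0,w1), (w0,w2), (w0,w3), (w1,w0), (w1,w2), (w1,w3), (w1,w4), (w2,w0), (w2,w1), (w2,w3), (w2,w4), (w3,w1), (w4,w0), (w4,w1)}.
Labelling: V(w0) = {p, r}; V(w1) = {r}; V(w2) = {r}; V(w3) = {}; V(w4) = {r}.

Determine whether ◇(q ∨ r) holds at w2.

Yes

At w2: ◇(q ∨ r) requires q ∨ r at some successor in {w0, w1, w3, w4}.
  q ∨ r holds at w0, so ◇(q ∨ r) is true at w2.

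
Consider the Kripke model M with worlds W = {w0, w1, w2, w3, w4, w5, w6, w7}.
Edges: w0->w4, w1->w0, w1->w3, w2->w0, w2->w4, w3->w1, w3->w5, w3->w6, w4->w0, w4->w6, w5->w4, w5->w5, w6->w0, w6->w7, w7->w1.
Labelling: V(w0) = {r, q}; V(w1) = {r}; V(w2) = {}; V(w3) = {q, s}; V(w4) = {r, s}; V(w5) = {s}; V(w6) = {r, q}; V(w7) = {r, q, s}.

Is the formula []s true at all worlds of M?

No

Let φ = []s. Evaluate φ at each world:
  w0 (successors {w4}): φ is true.
  w1 (successors {w0, w3}): φ is false.
  w2 (successors {w0, w4}): φ is false.
  w3 (successors {w1, w5, w6}): φ is false.
  w4 (successors {w0, w6}): φ is false.
  w5 (successors {w4, w5}): φ is true.
  w6 (successors {w0, w7}): φ is false.
  w7 (successors {w1}): φ is false.
Detail at w1 (counterexample):
  At w1: []s requires s at every successor {w0, w3}.
    s fails at w0, so []s is false at w1.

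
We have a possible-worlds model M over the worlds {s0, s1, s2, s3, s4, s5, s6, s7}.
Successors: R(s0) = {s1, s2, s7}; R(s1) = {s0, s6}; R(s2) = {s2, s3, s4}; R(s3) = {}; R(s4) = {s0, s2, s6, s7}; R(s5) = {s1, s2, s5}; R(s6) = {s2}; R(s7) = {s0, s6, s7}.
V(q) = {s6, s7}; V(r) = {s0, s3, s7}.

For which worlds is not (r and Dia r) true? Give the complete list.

s1, s2, s3, s4, s5, s6

Let φ = not (r and Dia r). Evaluate φ at each world:
  s0 (successors {s1, s2, s7}): φ is false.
  s1 (successors {s0, s6}): φ is true.
  s2 (successors {s2, s3, s4}): φ is true.
  s3 (successors ∅): φ is true.
  s4 (successors {s0, s2, s6, s7}): φ is true.
  s5 (successors {s1, s2, s5}): φ is true.
  s6 (successors {s2}): φ is true.
  s7 (successors {s0, s6, s7}): φ is false.
For instance, at s0:
  At s0: r and Dia r is true, so not (r and Dia r) is false.
    At s0: r is true, Dia r is true, so r and Dia r is true.
      At s0: Dia r requires r at some successor in {s1, s2, s7}.
        r holds at s7, so Dia r is true at s0.
Satisfying worlds: {s1, s2, s3, s4, s5, s6}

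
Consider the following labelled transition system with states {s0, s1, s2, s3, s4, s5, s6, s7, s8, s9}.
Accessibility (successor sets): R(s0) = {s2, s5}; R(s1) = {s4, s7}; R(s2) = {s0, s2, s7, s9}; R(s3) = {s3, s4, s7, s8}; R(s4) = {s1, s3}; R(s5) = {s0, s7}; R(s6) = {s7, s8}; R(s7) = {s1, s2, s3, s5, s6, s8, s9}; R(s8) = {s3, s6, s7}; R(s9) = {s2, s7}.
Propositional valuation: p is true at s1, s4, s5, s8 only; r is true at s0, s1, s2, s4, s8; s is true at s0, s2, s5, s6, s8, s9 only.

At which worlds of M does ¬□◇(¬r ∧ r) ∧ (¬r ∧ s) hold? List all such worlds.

s5, s6, s9

Let φ = ¬□◇(¬r ∧ r) ∧ (¬r ∧ s). Evaluate φ at each world:
  s0 (successors {s2, s5}): φ is false.
  s1 (successors {s4, s7}): φ is false.
  s2 (successors {s0, s2, s7, s9}): φ is false.
  s3 (successors {s3, s4, s7, s8}): φ is false.
  s4 (successors {s1, s3}): φ is false.
  s5 (successors {s0, s7}): φ is true.
  s6 (successors {s7, s8}): φ is true.
  s7 (successors {s1, s2, s3, s5, s6, s8, s9}): φ is false.
  s8 (successors {s3, s6, s7}): φ is false.
  s9 (successors {s2, s7}): φ is true.
For instance, at s7:
  At s7: ¬□◇(¬r ∧ r) is true, ¬r ∧ s is false, so ¬□◇(¬r ∧ r) ∧ (¬r ∧ s) is false.
    At s7: □◇(¬r ∧ r) is false, so ¬□◇(¬r ∧ r) is true.
      At s7: □◇(¬r ∧ r) requires ◇(¬r ∧ r) at every successor {s1, s2, s3, s5, s6, s8, s9}.
        ◇(¬r ∧ r) fails at s1, so □◇(¬r ∧ r) is false at s7.
Satisfying worlds: {s5, s6, s9}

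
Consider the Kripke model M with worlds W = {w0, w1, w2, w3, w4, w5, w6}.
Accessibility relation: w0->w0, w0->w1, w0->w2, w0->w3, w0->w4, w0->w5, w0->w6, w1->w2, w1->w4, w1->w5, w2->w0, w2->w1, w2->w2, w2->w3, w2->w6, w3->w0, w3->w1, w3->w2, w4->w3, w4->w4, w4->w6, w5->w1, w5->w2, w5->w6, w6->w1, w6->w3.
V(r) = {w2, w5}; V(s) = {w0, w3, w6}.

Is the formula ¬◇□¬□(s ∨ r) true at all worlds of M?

No

Let φ = ¬◇□¬□(s ∨ r). Evaluate φ at each world:
  w0 (successors {w0, w1, w2, w3, w4, w5, w6}): φ is false.
  w1 (successors {w2, w4, w5}): φ is false.
  w2 (successors {w0, w1, w2, w3, w6}): φ is false.
  w3 (successors {w0, w1, w2}): φ is false.
  w4 (successors {w3, w4, w6}): φ is false.
  w5 (successors {w1, w2, w6}): φ is false.
  w6 (successors {w1, w3}): φ is false.
Detail at w0 (counterexample):
  At w0: ◇□¬□(s ∨ r) is true, so ¬◇□¬□(s ∨ r) is false.
    At w0: ◇□¬□(s ∨ r) requires □¬□(s ∨ r) at some successor in {w0, w1, w2, w3, w4, w5, w6}.
      □¬□(s ∨ r) holds at w0, so ◇□¬□(s ∨ r) is true at w0.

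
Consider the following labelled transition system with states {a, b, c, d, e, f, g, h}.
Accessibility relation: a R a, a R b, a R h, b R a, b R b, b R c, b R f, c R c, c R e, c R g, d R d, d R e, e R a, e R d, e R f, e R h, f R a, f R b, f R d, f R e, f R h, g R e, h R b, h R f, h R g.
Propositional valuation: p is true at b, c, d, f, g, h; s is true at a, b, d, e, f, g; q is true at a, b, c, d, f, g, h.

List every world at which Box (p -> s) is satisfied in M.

d, g, h

Recall that Box ψ holds at a world iff ψ holds at every accessible world, and Dia ψ holds iff ψ holds at some accessible world.
Let φ = Box (p -> s). Evaluate φ at each world:
  a (successors {a, b, h}): φ is false.
  b (successors {a, b, c, f}): φ is false.
  c (successors {c, e, g}): φ is false.
  d (successors {d, e}): φ is true.
  e (successors {a, d, f, h}): φ is false.
  f (successors {a, b, d, e, h}): φ is false.
  g (successors {e}): φ is true.
  h (successors {b, f, g}): φ is true.
For instance, at c:
  At c: Box (p -> s) requires p -> s at every successor {c, e, g}.
    p -> s fails at c, so Box (p -> s) is false at c.
Satisfying worlds: {d, g, h}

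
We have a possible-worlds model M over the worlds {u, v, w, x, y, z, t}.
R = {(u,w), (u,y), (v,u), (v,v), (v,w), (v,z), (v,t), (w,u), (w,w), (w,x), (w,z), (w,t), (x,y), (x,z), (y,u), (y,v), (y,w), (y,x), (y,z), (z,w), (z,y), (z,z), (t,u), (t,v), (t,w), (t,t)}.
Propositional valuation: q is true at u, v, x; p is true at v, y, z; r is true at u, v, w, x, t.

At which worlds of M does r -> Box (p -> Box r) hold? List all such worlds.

y, z

Let φ = r -> Box (p -> Box r). Evaluate φ at each world:
  u (successors {w, y}): φ is false.
  v (successors {u, v, w, z, t}): φ is false.
  w (successors {u, w, x, z, t}): φ is false.
  x (successors {y, z}): φ is false.
  y (successors {u, v, w, x, z}): φ is true.
  z (successors {w, y, z}): φ is true.
  t (successors {u, v, w, t}): φ is false.
For instance, at z:
  At z: r is false, Box (p -> Box r) is false, so r -> Box (p -> Box r) is true.
    At z: Box (p -> Box r) requires p -> Box r at every successor {w, y, z}.
      p -> Box r fails at y, so Box (p -> Box r) is false at z.
Satisfying worlds: {y, z}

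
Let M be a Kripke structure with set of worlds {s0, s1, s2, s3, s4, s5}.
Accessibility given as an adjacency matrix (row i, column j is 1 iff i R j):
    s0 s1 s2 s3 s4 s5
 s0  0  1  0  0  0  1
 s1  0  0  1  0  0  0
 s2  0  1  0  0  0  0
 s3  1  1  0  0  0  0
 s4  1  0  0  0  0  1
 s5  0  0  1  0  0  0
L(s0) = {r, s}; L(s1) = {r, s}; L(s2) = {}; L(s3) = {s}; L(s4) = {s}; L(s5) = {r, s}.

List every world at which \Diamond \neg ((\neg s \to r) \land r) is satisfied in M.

Let φ = \Diamond \neg ((\neg s \to r) \land r). Evaluate φ at each world:
  s0 (successors {s1, s5}): φ is false.
  s1 (successors {s2}): φ is true.
  s2 (successors {s1}): φ is false.
  s3 (successors {s0, s1}): φ is false.
  s4 (successors {s0, s5}): φ is false.
  s5 (successors {s2}): φ is true.
For instance, at s4:
  At s4: \Diamond \neg ((\neg s \to r) \land r) requires \neg ((\neg s \to r) \land r) at some successor in {s0, s5}.
    At s0: \neg ((\neg s \to r) \land r) is false.
    At s5: \neg ((\neg s \to r) \land r) is false.
  So \Diamond \neg ((\neg s \to r) \land r) is false at s4.
Satisfying worlds: {s1, s5}

s1, s5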